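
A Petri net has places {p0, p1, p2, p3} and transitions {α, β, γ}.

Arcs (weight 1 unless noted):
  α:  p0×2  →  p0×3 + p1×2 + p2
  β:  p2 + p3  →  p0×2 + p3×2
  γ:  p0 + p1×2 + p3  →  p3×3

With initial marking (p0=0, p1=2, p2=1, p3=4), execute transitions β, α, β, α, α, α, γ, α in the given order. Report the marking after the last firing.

(p0=8, p1=10, p2=4, p3=8)

step 1: fire β:  (p0=0, p1=2, p2=1, p3=4) → (p0=2, p1=2, p2=0, p3=5)
step 2: fire α:  (p0=2, p1=2, p2=0, p3=5) → (p0=3, p1=4, p2=1, p3=5)
step 3: fire β:  (p0=3, p1=4, p2=1, p3=5) → (p0=5, p1=4, p2=0, p3=6)
step 4: fire α:  (p0=5, p1=4, p2=0, p3=6) → (p0=6, p1=6, p2=1, p3=6)
step 5: fire α:  (p0=6, p1=6, p2=1, p3=6) → (p0=7, p1=8, p2=2, p3=6)
step 6: fire α:  (p0=7, p1=8, p2=2, p3=6) → (p0=8, p1=10, p2=3, p3=6)
step 7: fire γ:  (p0=8, p1=10, p2=3, p3=6) → (p0=7, p1=8, p2=3, p3=8)
step 8: fire α:  (p0=7, p1=8, p2=3, p3=8) → (p0=8, p1=10, p2=4, p3=8)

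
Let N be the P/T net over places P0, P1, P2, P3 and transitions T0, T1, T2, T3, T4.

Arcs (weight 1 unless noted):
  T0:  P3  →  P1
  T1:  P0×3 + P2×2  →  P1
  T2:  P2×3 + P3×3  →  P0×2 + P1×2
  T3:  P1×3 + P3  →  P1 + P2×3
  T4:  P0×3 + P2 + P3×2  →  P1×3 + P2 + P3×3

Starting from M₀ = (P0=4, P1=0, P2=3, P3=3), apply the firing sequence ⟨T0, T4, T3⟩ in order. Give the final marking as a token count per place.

(P0=1, P1=2, P2=6, P3=2)

step 1: fire T0:  (P0=4, P1=0, P2=3, P3=3) → (P0=4, P1=1, P2=3, P3=2)
step 2: fire T4:  (P0=4, P1=1, P2=3, P3=2) → (P0=1, P1=4, P2=3, P3=3)
step 3: fire T3:  (P0=1, P1=4, P2=3, P3=3) → (P0=1, P1=2, P2=6, P3=2)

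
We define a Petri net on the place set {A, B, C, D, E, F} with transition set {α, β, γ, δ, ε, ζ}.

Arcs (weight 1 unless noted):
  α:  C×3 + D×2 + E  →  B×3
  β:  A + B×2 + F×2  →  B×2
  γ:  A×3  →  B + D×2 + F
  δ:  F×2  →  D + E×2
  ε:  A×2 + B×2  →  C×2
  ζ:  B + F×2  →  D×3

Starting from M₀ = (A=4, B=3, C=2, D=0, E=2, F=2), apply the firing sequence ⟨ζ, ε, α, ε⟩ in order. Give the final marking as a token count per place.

step 1: fire ζ:  (A=4, B=3, C=2, D=0, E=2, F=2) → (A=4, B=2, C=2, D=3, E=2, F=0)
step 2: fire ε:  (A=4, B=2, C=2, D=3, E=2, F=0) → (A=2, B=0, C=4, D=3, E=2, F=0)
step 3: fire α:  (A=2, B=0, C=4, D=3, E=2, F=0) → (A=2, B=3, C=1, D=1, E=1, F=0)
step 4: fire ε:  (A=2, B=3, C=1, D=1, E=1, F=0) → (A=0, B=1, C=3, D=1, E=1, F=0)

(A=0, B=1, C=3, D=1, E=1, F=0)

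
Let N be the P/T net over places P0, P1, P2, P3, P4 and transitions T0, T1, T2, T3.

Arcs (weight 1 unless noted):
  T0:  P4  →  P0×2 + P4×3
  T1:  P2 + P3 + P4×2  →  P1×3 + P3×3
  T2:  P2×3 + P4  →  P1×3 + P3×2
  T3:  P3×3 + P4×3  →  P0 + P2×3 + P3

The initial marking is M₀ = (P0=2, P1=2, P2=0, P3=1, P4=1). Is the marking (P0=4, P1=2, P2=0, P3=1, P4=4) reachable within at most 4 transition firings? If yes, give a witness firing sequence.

NO — not reachable within 4 firings

depth 0: 1 marking
depth 1: 2 markings reached so far
depth 2: 3 markings reached so far
depth 3: 4 markings reached so far
depth 4: 5 markings reached so far
target is not among the 5 markings reachable within 4 steps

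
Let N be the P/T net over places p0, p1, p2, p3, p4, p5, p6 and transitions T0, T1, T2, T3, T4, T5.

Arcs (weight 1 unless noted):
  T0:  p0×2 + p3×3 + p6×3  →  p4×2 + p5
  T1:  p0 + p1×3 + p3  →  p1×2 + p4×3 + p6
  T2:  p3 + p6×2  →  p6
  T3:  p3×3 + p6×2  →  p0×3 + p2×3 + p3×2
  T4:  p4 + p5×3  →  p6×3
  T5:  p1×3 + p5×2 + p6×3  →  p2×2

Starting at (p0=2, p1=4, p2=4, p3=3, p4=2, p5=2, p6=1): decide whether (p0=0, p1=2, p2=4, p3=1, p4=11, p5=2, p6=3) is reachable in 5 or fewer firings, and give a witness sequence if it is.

NO — not reachable within 5 firings

depth 0: 1 marking
depth 1: 2 markings reached so far
depth 2: 4 markings reached so far
depth 3: 5 markings reached so far
depth 4: 5 markings reached so far
(frontier empty at depth 4; search complete)
target is not among the 5 markings reachable within 5 steps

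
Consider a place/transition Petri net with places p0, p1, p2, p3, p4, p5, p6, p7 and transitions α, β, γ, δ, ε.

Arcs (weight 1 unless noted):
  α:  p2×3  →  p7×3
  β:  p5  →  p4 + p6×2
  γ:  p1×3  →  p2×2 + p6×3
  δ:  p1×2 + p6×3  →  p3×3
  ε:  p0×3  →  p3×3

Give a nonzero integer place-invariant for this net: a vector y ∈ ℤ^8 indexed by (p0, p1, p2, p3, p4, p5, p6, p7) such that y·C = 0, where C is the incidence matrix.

y = (p0:0, p1:0, p2:0, p3:0, p4:1, p5:1, p6:0, p7:0)

Incidence matrix C (rows=places, cols=transitions):
        α    β    γ    δ    ε
   p0   0    0    0    0   -3
   p1   0    0   -3   -2    0
   p2  -3    0    2    0    0
   p3   0    0    0    3    3
   p4   0    1    0    0    0
   p5   0   -1    0    0    0
   p6   0    2    3   -3    0
   p7   3    0    0    0    0

Candidate y = [0, 0, 0, 0, 1, 1, 0, 0]; check y·C column-wise:
  col α: 0·-3 + 1·0 + 1·0 + 0·3 = 0
  col β: 1·1 + 1·-1 + 0·2 = 0
  col γ: 0·-3 + 0·2 + 1·0 + 1·0 + 0·3 = 0
  col δ: 0·-2 + 0·3 + 1·0 + 1·0 + 0·-3 = 0
  col ε: 0·-3 + 0·3 + 1·0 + 1·0 = 0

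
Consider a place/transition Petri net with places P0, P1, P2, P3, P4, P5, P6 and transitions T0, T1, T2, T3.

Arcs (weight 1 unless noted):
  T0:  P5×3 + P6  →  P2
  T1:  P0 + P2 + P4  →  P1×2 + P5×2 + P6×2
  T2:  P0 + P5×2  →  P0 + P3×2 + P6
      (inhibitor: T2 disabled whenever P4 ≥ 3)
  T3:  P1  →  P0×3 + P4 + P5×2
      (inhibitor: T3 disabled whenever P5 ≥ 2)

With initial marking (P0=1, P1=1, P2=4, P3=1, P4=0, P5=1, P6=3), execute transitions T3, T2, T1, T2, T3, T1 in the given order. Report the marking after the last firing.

step 1: fire T3:  (P0=1, P1=1, P2=4, P3=1, P4=0, P5=1, P6=3) → (P0=4, P1=0, P2=4, P3=1, P4=1, P5=3, P6=3)
step 2: fire T2:  (P0=4, P1=0, P2=4, P3=1, P4=1, P5=3, P6=3) → (P0=4, P1=0, P2=4, P3=3, P4=1, P5=1, P6=4)
step 3: fire T1:  (P0=4, P1=0, P2=4, P3=3, P4=1, P5=1, P6=4) → (P0=3, P1=2, P2=3, P3=3, P4=0, P5=3, P6=6)
step 4: fire T2:  (P0=3, P1=2, P2=3, P3=3, P4=0, P5=3, P6=6) → (P0=3, P1=2, P2=3, P3=5, P4=0, P5=1, P6=7)
step 5: fire T3:  (P0=3, P1=2, P2=3, P3=5, P4=0, P5=1, P6=7) → (P0=6, P1=1, P2=3, P3=5, P4=1, P5=3, P6=7)
step 6: fire T1:  (P0=6, P1=1, P2=3, P3=5, P4=1, P5=3, P6=7) → (P0=5, P1=3, P2=2, P3=5, P4=0, P5=5, P6=9)

(P0=5, P1=3, P2=2, P3=5, P4=0, P5=5, P6=9)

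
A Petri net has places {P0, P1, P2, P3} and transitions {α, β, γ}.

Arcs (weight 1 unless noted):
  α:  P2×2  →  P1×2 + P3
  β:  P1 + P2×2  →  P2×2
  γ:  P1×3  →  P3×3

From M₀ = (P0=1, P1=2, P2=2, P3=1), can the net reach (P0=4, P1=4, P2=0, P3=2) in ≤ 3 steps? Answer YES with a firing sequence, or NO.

NO — not reachable within 3 firings

depth 0: 1 marking
depth 1: 3 markings reached so far
depth 2: 6 markings reached so far
depth 3: 8 markings reached so far
target is not among the 8 markings reachable within 3 steps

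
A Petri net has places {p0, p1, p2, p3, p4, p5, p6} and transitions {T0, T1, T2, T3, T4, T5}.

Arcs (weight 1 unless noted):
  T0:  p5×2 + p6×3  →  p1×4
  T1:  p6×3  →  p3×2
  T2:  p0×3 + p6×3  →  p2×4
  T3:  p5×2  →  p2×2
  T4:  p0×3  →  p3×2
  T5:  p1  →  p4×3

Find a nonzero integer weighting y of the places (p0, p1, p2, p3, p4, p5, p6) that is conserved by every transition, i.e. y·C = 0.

y = (p0:2, p1:3, p2:3, p3:3, p4:1, p5:3, p6:2)

Incidence matrix C (rows=places, cols=transitions):
       T0   T1   T2   T3   T4   T5
   p0   0    0   -3    0   -3    0
   p1   4    0    0    0    0   -1
   p2   0    0    4    2    0    0
   p3   0    2    0    0    2    0
   p4   0    0    0    0    0    3
   p5  -2    0    0   -2    0    0
   p6  -3   -3   -3    0    0    0

Candidate y = [2, 3, 3, 3, 1, 3, 2]; check y·C column-wise:
  col T0: 2·0 + 3·4 + 3·0 + 3·0 + 1·0 + 3·-2 + 2·-3 = 0
  col T1: 2·0 + 3·0 + 3·0 + 3·2 + 1·0 + 3·0 + 2·-3 = 0
  col T2: 2·-3 + 3·0 + 3·4 + 3·0 + 1·0 + 3·0 + 2·-3 = 0
  col T3: 2·0 + 3·0 + 3·2 + 3·0 + 1·0 + 3·-2 + 2·0 = 0
  col T4: 2·-3 + 3·0 + 3·0 + 3·2 + 1·0 + 3·0 + 2·0 = 0
  col T5: 2·0 + 3·-1 + 3·0 + 3·0 + 1·3 + 3·0 + 2·0 = 0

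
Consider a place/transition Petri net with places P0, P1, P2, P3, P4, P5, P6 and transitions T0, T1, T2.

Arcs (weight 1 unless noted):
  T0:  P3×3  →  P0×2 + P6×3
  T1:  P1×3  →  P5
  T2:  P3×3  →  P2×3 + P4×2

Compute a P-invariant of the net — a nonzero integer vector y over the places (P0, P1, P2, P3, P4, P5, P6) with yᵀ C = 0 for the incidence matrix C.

Incidence matrix C (rows=places, cols=transitions):
       T0   T1   T2
   P0   2    0    0
   P1   0   -3    0
   P2   0    0    3
   P3  -3    0   -3
   P4   0    0    2
   P5   0    1    0
   P6   3    0    0

Candidate y = [3, 0, 2, 2, 0, 0, 0]; check y·C column-wise:
  col T0: 3·2 + 2·0 + 2·-3 + 0·3 = 0
  col T1: 3·0 + 0·-3 + 2·0 + 2·0 + 0·1 = 0
  col T2: 3·0 + 2·3 + 2·-3 + 0·2 = 0

y = (P0:3, P1:0, P2:2, P3:2, P4:0, P5:0, P6:0)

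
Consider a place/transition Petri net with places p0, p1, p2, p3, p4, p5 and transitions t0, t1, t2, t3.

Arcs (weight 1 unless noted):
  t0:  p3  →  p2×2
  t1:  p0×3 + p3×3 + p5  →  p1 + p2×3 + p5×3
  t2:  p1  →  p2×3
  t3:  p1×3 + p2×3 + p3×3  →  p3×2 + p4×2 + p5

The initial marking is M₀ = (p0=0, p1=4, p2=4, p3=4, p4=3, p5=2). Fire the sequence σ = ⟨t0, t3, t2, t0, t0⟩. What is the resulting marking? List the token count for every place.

(p0=0, p1=0, p2=10, p3=0, p4=5, p5=3)

step 1: fire t0:  (p0=0, p1=4, p2=4, p3=4, p4=3, p5=2) → (p0=0, p1=4, p2=6, p3=3, p4=3, p5=2)
step 2: fire t3:  (p0=0, p1=4, p2=6, p3=3, p4=3, p5=2) → (p0=0, p1=1, p2=3, p3=2, p4=5, p5=3)
step 3: fire t2:  (p0=0, p1=1, p2=3, p3=2, p4=5, p5=3) → (p0=0, p1=0, p2=6, p3=2, p4=5, p5=3)
step 4: fire t0:  (p0=0, p1=0, p2=6, p3=2, p4=5, p5=3) → (p0=0, p1=0, p2=8, p3=1, p4=5, p5=3)
step 5: fire t0:  (p0=0, p1=0, p2=8, p3=1, p4=5, p5=3) → (p0=0, p1=0, p2=10, p3=0, p4=5, p5=3)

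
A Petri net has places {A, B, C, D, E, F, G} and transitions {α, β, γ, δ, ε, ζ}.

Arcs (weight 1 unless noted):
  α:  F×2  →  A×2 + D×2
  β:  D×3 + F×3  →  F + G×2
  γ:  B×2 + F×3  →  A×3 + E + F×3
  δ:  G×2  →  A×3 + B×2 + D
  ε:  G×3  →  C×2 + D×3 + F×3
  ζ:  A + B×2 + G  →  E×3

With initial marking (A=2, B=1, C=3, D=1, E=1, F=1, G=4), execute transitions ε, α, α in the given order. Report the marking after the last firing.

(A=6, B=1, C=5, D=8, E=1, F=0, G=1)

step 1: fire ε:  (A=2, B=1, C=3, D=1, E=1, F=1, G=4) → (A=2, B=1, C=5, D=4, E=1, F=4, G=1)
step 2: fire α:  (A=2, B=1, C=5, D=4, E=1, F=4, G=1) → (A=4, B=1, C=5, D=6, E=1, F=2, G=1)
step 3: fire α:  (A=4, B=1, C=5, D=6, E=1, F=2, G=1) → (A=6, B=1, C=5, D=8, E=1, F=0, G=1)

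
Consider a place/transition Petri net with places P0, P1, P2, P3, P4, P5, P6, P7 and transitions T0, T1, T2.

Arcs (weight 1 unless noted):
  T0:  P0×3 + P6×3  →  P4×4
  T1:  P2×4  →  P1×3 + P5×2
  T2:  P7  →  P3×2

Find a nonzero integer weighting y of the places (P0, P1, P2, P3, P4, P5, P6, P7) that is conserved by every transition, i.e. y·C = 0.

y = (P0:0, P1:4, P2:3, P3:0, P4:0, P5:0, P6:0, P7:0)

Incidence matrix C (rows=places, cols=transitions):
       T0   T1   T2
   P0  -3    0    0
   P1   0    3    0
   P2   0   -4    0
   P3   0    0    2
   P4   4    0    0
   P5   0    2    0
   P6  -3    0    0
   P7   0    0   -1

Candidate y = [0, 4, 3, 0, 0, 0, 0, 0]; check y·C column-wise:
  col T0: 0·-3 + 4·0 + 3·0 + 0·4 + 0·-3 = 0
  col T1: 4·3 + 3·-4 + 0·2 = 0
  col T2: 4·0 + 3·0 + 0·2 + 0·-1 = 0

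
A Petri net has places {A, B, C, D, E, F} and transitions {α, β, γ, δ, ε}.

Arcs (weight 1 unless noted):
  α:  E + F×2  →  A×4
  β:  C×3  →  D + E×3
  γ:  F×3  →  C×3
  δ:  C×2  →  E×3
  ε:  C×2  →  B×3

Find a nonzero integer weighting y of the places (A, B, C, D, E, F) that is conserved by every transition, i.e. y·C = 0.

y = (A:2, B:2, C:3, D:3, E:2, F:3)

Incidence matrix C (rows=places, cols=transitions):
        α    β    γ    δ    ε
    A   4    0    0    0    0
    B   0    0    0    0    3
    C   0   -3    3   -2   -2
    D   0    1    0    0    0
    E  -1    3    0    3    0
    F  -2    0   -3    0    0

Candidate y = [2, 2, 3, 3, 2, 3]; check y·C column-wise:
  col α: 2·4 + 2·0 + 3·0 + 3·0 + 2·-1 + 3·-2 = 0
  col β: 2·0 + 2·0 + 3·-3 + 3·1 + 2·3 + 3·0 = 0
  col γ: 2·0 + 2·0 + 3·3 + 3·0 + 2·0 + 3·-3 = 0
  col δ: 2·0 + 2·0 + 3·-2 + 3·0 + 2·3 + 3·0 = 0
  col ε: 2·0 + 2·3 + 3·-2 + 3·0 + 2·0 + 3·0 = 0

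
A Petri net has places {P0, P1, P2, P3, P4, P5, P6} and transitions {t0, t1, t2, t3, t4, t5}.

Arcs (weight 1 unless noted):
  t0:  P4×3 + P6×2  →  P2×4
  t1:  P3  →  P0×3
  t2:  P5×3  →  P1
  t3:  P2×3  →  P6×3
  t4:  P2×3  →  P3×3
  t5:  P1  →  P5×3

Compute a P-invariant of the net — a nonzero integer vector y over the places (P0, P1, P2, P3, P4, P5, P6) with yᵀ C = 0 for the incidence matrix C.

Incidence matrix C (rows=places, cols=transitions):
       t0   t1   t2   t3   t4   t5
   P0   0    3    0    0    0    0
   P1   0    0    1    0    0   -1
   P2   4    0    0   -3   -3    0
   P3   0   -1    0    0    3    0
   P4  -3    0    0    0    0    0
   P5   0    0   -3    0    0    3
   P6  -2    0    0    3    0    0

Candidate y = [0, 3, 0, 0, 0, 1, 0]; check y·C column-wise:
  col t0: 3·0 + 0·4 + 0·-3 + 1·0 + 0·-2 = 0
  col t1: 0·3 + 3·0 + 0·-1 + 1·0 = 0
  col t2: 3·1 + 1·-3 = 0
  col t3: 3·0 + 0·-3 + 1·0 + 0·3 = 0
  col t4: 3·0 + 0·-3 + 0·3 + 1·0 = 0
  col t5: 3·-1 + 1·3 = 0

y = (P0:0, P1:3, P2:0, P3:0, P4:0, P5:1, P6:0)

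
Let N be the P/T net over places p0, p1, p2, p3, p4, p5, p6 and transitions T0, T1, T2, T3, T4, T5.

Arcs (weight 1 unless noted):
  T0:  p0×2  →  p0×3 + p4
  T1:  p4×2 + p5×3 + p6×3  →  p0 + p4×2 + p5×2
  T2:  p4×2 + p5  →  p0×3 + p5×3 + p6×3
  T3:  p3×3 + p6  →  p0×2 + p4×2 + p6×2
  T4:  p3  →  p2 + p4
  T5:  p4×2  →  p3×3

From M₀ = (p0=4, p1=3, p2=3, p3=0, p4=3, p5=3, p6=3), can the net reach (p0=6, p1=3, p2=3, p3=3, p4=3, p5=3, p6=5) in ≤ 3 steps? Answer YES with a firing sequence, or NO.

NO — not reachable within 3 firings

depth 0: 1 marking
depth 1: 5 markings reached so far
depth 2: 13 markings reached so far
depth 3: 31 markings reached so far
target is not among the 31 markings reachable within 3 steps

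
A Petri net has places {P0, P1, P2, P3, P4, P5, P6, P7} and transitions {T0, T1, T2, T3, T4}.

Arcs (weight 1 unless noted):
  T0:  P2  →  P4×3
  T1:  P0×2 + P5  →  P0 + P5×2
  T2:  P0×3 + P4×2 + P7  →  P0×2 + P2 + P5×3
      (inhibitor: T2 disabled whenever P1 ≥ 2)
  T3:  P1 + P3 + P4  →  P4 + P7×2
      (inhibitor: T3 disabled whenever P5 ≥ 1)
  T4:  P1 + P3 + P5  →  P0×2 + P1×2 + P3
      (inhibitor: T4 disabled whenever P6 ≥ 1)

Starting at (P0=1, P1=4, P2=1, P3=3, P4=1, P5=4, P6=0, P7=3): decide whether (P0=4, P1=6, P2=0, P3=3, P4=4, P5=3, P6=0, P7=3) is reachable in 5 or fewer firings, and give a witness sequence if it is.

YES — reachable via ⟨T0, T4, T1, T4⟩ (4 firings)

step 1: fire T0:  (P0=1, P1=4, P2=1, P3=3, P4=1, P5=4, P6=0, P7=3) → (P0=1, P1=4, P2=0, P3=3, P4=4, P5=4, P6=0, P7=3)
step 2: fire T4:  (P0=1, P1=4, P2=0, P3=3, P4=4, P5=4, P6=0, P7=3) → (P0=3, P1=5, P2=0, P3=3, P4=4, P5=3, P6=0, P7=3)
step 3: fire T1:  (P0=3, P1=5, P2=0, P3=3, P4=4, P5=3, P6=0, P7=3) → (P0=2, P1=5, P2=0, P3=3, P4=4, P5=4, P6=0, P7=3)
step 4: fire T4:  (P0=2, P1=5, P2=0, P3=3, P4=4, P5=4, P6=0, P7=3) → (P0=4, P1=6, P2=0, P3=3, P4=4, P5=3, P6=0, P7=3)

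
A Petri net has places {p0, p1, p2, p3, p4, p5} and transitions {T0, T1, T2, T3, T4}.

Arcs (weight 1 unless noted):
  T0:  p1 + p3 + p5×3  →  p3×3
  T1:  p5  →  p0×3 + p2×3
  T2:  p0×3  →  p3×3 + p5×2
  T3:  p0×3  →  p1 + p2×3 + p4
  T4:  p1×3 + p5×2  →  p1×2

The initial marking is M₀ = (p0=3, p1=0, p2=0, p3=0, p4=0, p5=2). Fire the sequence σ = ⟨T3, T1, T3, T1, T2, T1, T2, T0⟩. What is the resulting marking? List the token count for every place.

(p0=0, p1=1, p2=15, p3=8, p4=2, p5=0)

step 1: fire T3:  (p0=3, p1=0, p2=0, p3=0, p4=0, p5=2) → (p0=0, p1=1, p2=3, p3=0, p4=1, p5=2)
step 2: fire T1:  (p0=0, p1=1, p2=3, p3=0, p4=1, p5=2) → (p0=3, p1=1, p2=6, p3=0, p4=1, p5=1)
step 3: fire T3:  (p0=3, p1=1, p2=6, p3=0, p4=1, p5=1) → (p0=0, p1=2, p2=9, p3=0, p4=2, p5=1)
step 4: fire T1:  (p0=0, p1=2, p2=9, p3=0, p4=2, p5=1) → (p0=3, p1=2, p2=12, p3=0, p4=2, p5=0)
step 5: fire T2:  (p0=3, p1=2, p2=12, p3=0, p4=2, p5=0) → (p0=0, p1=2, p2=12, p3=3, p4=2, p5=2)
step 6: fire T1:  (p0=0, p1=2, p2=12, p3=3, p4=2, p5=2) → (p0=3, p1=2, p2=15, p3=3, p4=2, p5=1)
step 7: fire T2:  (p0=3, p1=2, p2=15, p3=3, p4=2, p5=1) → (p0=0, p1=2, p2=15, p3=6, p4=2, p5=3)
step 8: fire T0:  (p0=0, p1=2, p2=15, p3=6, p4=2, p5=3) → (p0=0, p1=1, p2=15, p3=8, p4=2, p5=0)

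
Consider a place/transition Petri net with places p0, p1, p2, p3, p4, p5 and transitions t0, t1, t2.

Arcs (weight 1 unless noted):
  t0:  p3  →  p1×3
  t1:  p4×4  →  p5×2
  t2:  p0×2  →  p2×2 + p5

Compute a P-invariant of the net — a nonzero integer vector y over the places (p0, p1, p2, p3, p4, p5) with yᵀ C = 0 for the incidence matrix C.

Incidence matrix C (rows=places, cols=transitions):
       t0   t1   t2
   p0   0    0   -2
   p1   3    0    0
   p2   0    0    2
   p3  -1    0    0
   p4   0   -4    0
   p5   0    2    1

Candidate y = [1, 0, 1, 0, 0, 0]; check y·C column-wise:
  col t0: 1·0 + 0·3 + 1·0 + 0·-1 = 0
  col t1: 1·0 + 1·0 + 0·-4 + 0·2 = 0
  col t2: 1·-2 + 1·2 + 0·1 = 0

y = (p0:1, p1:0, p2:1, p3:0, p4:0, p5:0)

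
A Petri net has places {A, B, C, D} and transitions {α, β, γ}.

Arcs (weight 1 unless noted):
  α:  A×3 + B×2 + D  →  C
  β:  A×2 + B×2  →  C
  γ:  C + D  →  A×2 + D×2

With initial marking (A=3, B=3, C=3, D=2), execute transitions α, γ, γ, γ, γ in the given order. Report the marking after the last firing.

(A=8, B=1, C=0, D=5)

step 1: fire α:  (A=3, B=3, C=3, D=2) → (A=0, B=1, C=4, D=1)
step 2: fire γ:  (A=0, B=1, C=4, D=1) → (A=2, B=1, C=3, D=2)
step 3: fire γ:  (A=2, B=1, C=3, D=2) → (A=4, B=1, C=2, D=3)
step 4: fire γ:  (A=4, B=1, C=2, D=3) → (A=6, B=1, C=1, D=4)
step 5: fire γ:  (A=6, B=1, C=1, D=4) → (A=8, B=1, C=0, D=5)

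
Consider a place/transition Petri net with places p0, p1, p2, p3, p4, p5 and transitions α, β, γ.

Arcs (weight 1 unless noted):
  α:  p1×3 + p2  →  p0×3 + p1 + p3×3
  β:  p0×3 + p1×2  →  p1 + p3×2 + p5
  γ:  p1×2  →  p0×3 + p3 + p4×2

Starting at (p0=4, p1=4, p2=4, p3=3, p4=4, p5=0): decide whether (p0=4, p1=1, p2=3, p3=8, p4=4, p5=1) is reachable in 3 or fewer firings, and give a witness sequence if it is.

YES — reachable via ⟨α, β⟩ (2 firings)

step 1: fire α:  (p0=4, p1=4, p2=4, p3=3, p4=4, p5=0) → (p0=7, p1=2, p2=3, p3=6, p4=4, p5=0)
step 2: fire β:  (p0=7, p1=2, p2=3, p3=6, p4=4, p5=0) → (p0=4, p1=1, p2=3, p3=8, p4=4, p5=1)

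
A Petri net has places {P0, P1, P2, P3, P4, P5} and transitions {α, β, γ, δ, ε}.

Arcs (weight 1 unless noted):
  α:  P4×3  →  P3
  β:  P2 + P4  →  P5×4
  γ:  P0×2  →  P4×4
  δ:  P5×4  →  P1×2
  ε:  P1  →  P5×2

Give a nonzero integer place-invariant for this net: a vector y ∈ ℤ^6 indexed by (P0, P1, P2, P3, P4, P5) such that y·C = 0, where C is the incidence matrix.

Incidence matrix C (rows=places, cols=transitions):
        α    β    γ    δ    ε
   P0   0    0   -2    0    0
   P1   0    0    0    2   -1
   P2   0   -1    0    0    0
   P3   1    0    0    0    0
   P4  -3   -1    4    0    0
   P5   0    4    0   -4    2

Candidate y = [2, 0, -1, 3, 1, 0]; check y·C column-wise:
  col α: 2·0 + -1·0 + 3·1 + 1·-3 = 0
  col β: 2·0 + -1·-1 + 3·0 + 1·-1 + 0·4 = 0
  col γ: 2·-2 + -1·0 + 3·0 + 1·4 = 0
  col δ: 2·0 + 0·2 + -1·0 + 3·0 + 1·0 + 0·-4 = 0
  col ε: 2·0 + 0·-1 + -1·0 + 3·0 + 1·0 + 0·2 = 0

y = (P0:2, P1:0, P2:-1, P3:3, P4:1, P5:0)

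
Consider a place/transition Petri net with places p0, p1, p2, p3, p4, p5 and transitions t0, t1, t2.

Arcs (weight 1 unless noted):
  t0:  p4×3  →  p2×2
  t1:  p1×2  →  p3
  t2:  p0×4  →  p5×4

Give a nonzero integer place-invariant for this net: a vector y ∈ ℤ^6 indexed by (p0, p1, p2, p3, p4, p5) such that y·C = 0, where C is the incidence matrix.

y = (p0:0, p1:1, p2:0, p3:2, p4:0, p5:0)

Incidence matrix C (rows=places, cols=transitions):
       t0   t1   t2
   p0   0    0   -4
   p1   0   -2    0
   p2   2    0    0
   p3   0    1    0
   p4  -3    0    0
   p5   0    0    4

Candidate y = [0, 1, 0, 2, 0, 0]; check y·C column-wise:
  col t0: 1·0 + 0·2 + 2·0 + 0·-3 = 0
  col t1: 1·-2 + 2·1 = 0
  col t2: 0·-4 + 1·0 + 2·0 + 0·4 = 0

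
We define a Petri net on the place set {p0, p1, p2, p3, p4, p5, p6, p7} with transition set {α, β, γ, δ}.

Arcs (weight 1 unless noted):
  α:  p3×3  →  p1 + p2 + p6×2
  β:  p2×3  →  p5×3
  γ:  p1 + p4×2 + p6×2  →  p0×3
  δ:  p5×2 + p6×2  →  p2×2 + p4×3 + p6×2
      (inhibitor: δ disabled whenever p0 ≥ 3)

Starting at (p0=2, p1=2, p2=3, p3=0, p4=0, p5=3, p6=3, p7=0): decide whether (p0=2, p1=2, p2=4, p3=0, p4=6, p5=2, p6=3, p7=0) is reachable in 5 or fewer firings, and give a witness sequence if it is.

YES — reachable via ⟨β, δ, δ⟩ (3 firings)

step 1: fire β:  (p0=2, p1=2, p2=3, p3=0, p4=0, p5=3, p6=3, p7=0) → (p0=2, p1=2, p2=0, p3=0, p4=0, p5=6, p6=3, p7=0)
step 2: fire δ:  (p0=2, p1=2, p2=0, p3=0, p4=0, p5=6, p6=3, p7=0) → (p0=2, p1=2, p2=2, p3=0, p4=3, p5=4, p6=3, p7=0)
step 3: fire δ:  (p0=2, p1=2, p2=2, p3=0, p4=3, p5=4, p6=3, p7=0) → (p0=2, p1=2, p2=4, p3=0, p4=6, p5=2, p6=3, p7=0)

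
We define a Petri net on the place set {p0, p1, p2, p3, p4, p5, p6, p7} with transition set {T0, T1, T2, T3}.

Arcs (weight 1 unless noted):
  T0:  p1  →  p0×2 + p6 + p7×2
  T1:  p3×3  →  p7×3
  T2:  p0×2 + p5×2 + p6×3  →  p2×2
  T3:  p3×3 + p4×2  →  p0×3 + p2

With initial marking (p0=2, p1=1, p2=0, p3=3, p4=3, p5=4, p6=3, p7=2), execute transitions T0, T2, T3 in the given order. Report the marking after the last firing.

(p0=5, p1=0, p2=3, p3=0, p4=1, p5=2, p6=1, p7=4)

step 1: fire T0:  (p0=2, p1=1, p2=0, p3=3, p4=3, p5=4, p6=3, p7=2) → (p0=4, p1=0, p2=0, p3=3, p4=3, p5=4, p6=4, p7=4)
step 2: fire T2:  (p0=4, p1=0, p2=0, p3=3, p4=3, p5=4, p6=4, p7=4) → (p0=2, p1=0, p2=2, p3=3, p4=3, p5=2, p6=1, p7=4)
step 3: fire T3:  (p0=2, p1=0, p2=2, p3=3, p4=3, p5=2, p6=1, p7=4) → (p0=5, p1=0, p2=3, p3=0, p4=1, p5=2, p6=1, p7=4)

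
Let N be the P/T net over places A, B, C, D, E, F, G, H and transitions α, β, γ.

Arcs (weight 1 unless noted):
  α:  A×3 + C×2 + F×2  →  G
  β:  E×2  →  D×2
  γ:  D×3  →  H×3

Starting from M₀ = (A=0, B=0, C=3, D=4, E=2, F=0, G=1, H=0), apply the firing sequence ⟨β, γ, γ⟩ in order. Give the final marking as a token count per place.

(A=0, B=0, C=3, D=0, E=0, F=0, G=1, H=6)

step 1: fire β:  (A=0, B=0, C=3, D=4, E=2, F=0, G=1, H=0) → (A=0, B=0, C=3, D=6, E=0, F=0, G=1, H=0)
step 2: fire γ:  (A=0, B=0, C=3, D=6, E=0, F=0, G=1, H=0) → (A=0, B=0, C=3, D=3, E=0, F=0, G=1, H=3)
step 3: fire γ:  (A=0, B=0, C=3, D=3, E=0, F=0, G=1, H=3) → (A=0, B=0, C=3, D=0, E=0, F=0, G=1, H=6)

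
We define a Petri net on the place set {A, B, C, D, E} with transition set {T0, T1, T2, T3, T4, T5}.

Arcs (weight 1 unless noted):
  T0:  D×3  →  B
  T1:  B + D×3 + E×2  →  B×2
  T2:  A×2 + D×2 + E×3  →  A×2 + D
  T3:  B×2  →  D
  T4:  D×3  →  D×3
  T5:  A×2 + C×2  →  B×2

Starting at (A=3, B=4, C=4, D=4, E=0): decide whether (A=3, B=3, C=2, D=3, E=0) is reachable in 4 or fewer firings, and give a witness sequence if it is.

depth 0: 1 marking
depth 1: 4 markings reached so far
depth 2: 8 markings reached so far
depth 3: 11 markings reached so far
depth 4: 14 markings reached so far
target is not among the 14 markings reachable within 4 steps

NO — not reachable within 4 firings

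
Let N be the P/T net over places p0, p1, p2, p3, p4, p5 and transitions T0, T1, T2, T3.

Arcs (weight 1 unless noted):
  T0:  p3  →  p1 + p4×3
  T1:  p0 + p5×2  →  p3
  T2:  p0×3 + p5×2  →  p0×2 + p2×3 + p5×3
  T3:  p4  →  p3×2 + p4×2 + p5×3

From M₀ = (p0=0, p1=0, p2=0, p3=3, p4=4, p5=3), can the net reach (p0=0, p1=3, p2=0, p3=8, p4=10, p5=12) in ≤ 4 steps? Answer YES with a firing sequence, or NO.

NO — not reachable within 4 firings

depth 0: 1 marking
depth 1: 3 markings reached so far
depth 2: 6 markings reached so far
depth 3: 10 markings reached so far
depth 4: 14 markings reached so far
target is not among the 14 markings reachable within 4 steps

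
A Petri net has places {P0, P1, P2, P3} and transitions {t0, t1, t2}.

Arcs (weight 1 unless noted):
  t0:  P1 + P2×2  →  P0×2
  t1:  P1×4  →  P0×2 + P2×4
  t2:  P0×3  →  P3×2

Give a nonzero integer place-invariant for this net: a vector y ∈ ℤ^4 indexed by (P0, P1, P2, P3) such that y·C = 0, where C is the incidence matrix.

Incidence matrix C (rows=places, cols=transitions):
       t0   t1   t2
   P0   2    2   -3
   P1  -1   -4    0
   P2  -2    4    0
   P3   0    0    2

Candidate y = [2, 2, 1, 3]; check y·C column-wise:
  col t0: 2·2 + 2·-1 + 1·-2 + 3·0 = 0
  col t1: 2·2 + 2·-4 + 1·4 + 3·0 = 0
  col t2: 2·-3 + 2·0 + 1·0 + 3·2 = 0

y = (P0:2, P1:2, P2:1, P3:3)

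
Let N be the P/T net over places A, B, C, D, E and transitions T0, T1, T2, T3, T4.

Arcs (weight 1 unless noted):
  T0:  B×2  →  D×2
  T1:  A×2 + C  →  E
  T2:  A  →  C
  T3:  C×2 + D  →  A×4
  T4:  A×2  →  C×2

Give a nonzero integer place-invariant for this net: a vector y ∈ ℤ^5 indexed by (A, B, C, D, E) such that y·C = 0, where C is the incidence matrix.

Incidence matrix C (rows=places, cols=transitions):
       T0   T1   T2   T3   T4
    A   0   -2   -1    4   -2
    B  -2    0    0    0    0
    C   0   -1    1   -2    2
    D   2    0    0   -1    0
    E   0    1    0    0    0

Candidate y = [1, 2, 1, 2, 3]; check y·C column-wise:
  col T0: 1·0 + 2·-2 + 1·0 + 2·2 + 3·0 = 0
  col T1: 1·-2 + 2·0 + 1·-1 + 2·0 + 3·1 = 0
  col T2: 1·-1 + 2·0 + 1·1 + 2·0 + 3·0 = 0
  col T3: 1·4 + 2·0 + 1·-2 + 2·-1 + 3·0 = 0
  col T4: 1·-2 + 2·0 + 1·2 + 2·0 + 3·0 = 0

y = (A:1, B:2, C:1, D:2, E:3)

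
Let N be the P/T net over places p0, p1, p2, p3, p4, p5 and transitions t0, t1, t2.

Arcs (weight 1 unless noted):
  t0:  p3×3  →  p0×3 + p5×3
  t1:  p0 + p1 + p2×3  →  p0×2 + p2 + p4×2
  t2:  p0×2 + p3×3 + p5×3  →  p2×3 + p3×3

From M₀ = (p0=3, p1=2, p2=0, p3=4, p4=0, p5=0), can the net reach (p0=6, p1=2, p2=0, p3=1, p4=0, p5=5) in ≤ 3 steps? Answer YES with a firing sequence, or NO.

NO — not reachable within 3 firings

depth 0: 1 marking
depth 1: 2 markings reached so far
depth 2: 2 markings reached so far
(frontier empty at depth 2; search complete)
target is not among the 2 markings reachable within 3 steps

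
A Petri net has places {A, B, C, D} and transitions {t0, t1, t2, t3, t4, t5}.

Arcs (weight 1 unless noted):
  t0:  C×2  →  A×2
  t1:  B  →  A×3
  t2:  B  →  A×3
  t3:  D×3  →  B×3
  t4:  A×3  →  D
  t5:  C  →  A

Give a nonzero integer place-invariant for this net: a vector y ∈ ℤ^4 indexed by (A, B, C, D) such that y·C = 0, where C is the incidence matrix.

y = (A:1, B:3, C:1, D:3)

Incidence matrix C (rows=places, cols=transitions):
       t0   t1   t2   t3   t4   t5
    A   2    3    3    0   -3    1
    B   0   -1   -1    3    0    0
    C  -2    0    0    0    0   -1
    D   0    0    0   -3    1    0

Candidate y = [1, 3, 1, 3]; check y·C column-wise:
  col t0: 1·2 + 3·0 + 1·-2 + 3·0 = 0
  col t1: 1·3 + 3·-1 + 1·0 + 3·0 = 0
  col t2: 1·3 + 3·-1 + 1·0 + 3·0 = 0
  col t3: 1·0 + 3·3 + 1·0 + 3·-3 = 0
  col t4: 1·-3 + 3·0 + 1·0 + 3·1 = 0
  col t5: 1·1 + 3·0 + 1·-1 + 3·0 = 0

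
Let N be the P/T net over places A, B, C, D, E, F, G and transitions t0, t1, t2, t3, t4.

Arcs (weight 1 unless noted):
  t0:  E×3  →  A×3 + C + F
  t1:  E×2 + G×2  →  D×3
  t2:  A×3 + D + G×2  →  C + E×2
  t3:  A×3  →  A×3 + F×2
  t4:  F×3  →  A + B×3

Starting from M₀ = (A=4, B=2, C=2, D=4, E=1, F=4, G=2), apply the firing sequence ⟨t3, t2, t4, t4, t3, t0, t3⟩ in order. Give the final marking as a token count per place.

step 1: fire t3:  (A=4, B=2, C=2, D=4, E=1, F=4, G=2) → (A=4, B=2, C=2, D=4, E=1, F=6, G=2)
step 2: fire t2:  (A=4, B=2, C=2, D=4, E=1, F=6, G=2) → (A=1, B=2, C=3, D=3, E=3, F=6, G=0)
step 3: fire t4:  (A=1, B=2, C=3, D=3, E=3, F=6, G=0) → (A=2, B=5, C=3, D=3, E=3, F=3, G=0)
step 4: fire t4:  (A=2, B=5, C=3, D=3, E=3, F=3, G=0) → (A=3, B=8, C=3, D=3, E=3, F=0, G=0)
step 5: fire t3:  (A=3, B=8, C=3, D=3, E=3, F=0, G=0) → (A=3, B=8, C=3, D=3, E=3, F=2, G=0)
step 6: fire t0:  (A=3, B=8, C=3, D=3, E=3, F=2, G=0) → (A=6, B=8, C=4, D=3, E=0, F=3, G=0)
step 7: fire t3:  (A=6, B=8, C=4, D=3, E=0, F=3, G=0) → (A=6, B=8, C=4, D=3, E=0, F=5, G=0)

(A=6, B=8, C=4, D=3, E=0, F=5, G=0)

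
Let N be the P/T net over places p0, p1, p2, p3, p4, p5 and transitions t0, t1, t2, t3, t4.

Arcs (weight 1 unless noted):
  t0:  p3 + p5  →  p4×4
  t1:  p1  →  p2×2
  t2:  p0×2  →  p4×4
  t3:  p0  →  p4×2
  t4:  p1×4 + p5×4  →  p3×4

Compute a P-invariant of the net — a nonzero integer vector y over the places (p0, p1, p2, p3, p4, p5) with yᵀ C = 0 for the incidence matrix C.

Incidence matrix C (rows=places, cols=transitions):
       t0   t1   t2   t3   t4
   p0   0    0   -2   -1    0
   p1   0   -1    0    0   -4
   p2   0    2    0    0    0
   p3  -1    0    0    0    4
   p4   4    0    4    2    0
   p5  -1    0    0    0   -4

Candidate y = [2, 4, 2, 4, 1, 0]; check y·C column-wise:
  col t0: 2·0 + 4·0 + 2·0 + 4·-1 + 1·4 + 0·-1 = 0
  col t1: 2·0 + 4·-1 + 2·2 + 4·0 + 1·0 = 0
  col t2: 2·-2 + 4·0 + 2·0 + 4·0 + 1·4 = 0
  col t3: 2·-1 + 4·0 + 2·0 + 4·0 + 1·2 = 0
  col t4: 2·0 + 4·-4 + 2·0 + 4·4 + 1·0 + 0·-4 = 0

y = (p0:2, p1:4, p2:2, p3:4, p4:1, p5:0)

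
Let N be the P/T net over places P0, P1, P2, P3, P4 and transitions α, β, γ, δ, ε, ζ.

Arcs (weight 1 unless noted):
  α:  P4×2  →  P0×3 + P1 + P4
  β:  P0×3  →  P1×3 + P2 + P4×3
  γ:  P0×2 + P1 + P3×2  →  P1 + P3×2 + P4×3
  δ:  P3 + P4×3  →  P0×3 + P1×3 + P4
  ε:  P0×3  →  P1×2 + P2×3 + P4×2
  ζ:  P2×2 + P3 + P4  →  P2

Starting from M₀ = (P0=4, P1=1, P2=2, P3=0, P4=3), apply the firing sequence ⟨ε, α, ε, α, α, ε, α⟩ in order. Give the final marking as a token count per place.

step 1: fire ε:  (P0=4, P1=1, P2=2, P3=0, P4=3) → (P0=1, P1=3, P2=5, P3=0, P4=5)
step 2: fire α:  (P0=1, P1=3, P2=5, P3=0, P4=5) → (P0=4, P1=4, P2=5, P3=0, P4=4)
step 3: fire ε:  (P0=4, P1=4, P2=5, P3=0, P4=4) → (P0=1, P1=6, P2=8, P3=0, P4=6)
step 4: fire α:  (P0=1, P1=6, P2=8, P3=0, P4=6) → (P0=4, P1=7, P2=8, P3=0, P4=5)
step 5: fire α:  (P0=4, P1=7, P2=8, P3=0, P4=5) → (P0=7, P1=8, P2=8, P3=0, P4=4)
step 6: fire ε:  (P0=7, P1=8, P2=8, P3=0, P4=4) → (P0=4, P1=10, P2=11, P3=0, P4=6)
step 7: fire α:  (P0=4, P1=10, P2=11, P3=0, P4=6) → (P0=7, P1=11, P2=11, P3=0, P4=5)

(P0=7, P1=11, P2=11, P3=0, P4=5)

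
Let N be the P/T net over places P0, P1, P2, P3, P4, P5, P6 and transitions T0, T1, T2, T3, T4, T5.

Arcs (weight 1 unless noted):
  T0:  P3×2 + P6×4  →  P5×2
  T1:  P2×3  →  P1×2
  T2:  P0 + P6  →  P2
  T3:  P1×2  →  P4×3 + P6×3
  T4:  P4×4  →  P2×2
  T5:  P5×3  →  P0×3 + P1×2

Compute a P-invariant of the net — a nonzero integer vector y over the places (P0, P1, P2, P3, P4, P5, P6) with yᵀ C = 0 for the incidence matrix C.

Incidence matrix C (rows=places, cols=transitions):
       T0   T1   T2   T3   T4   T5
   P0   0    0   -1    0    0    3
   P1   0    2    0   -2    0    2
   P2   0   -3    1    0    2    0
   P3  -2    0    0    0    0    0
   P4   0    0    0    3   -4    0
   P5   2    0    0    0    0   -3
   P6  -4    0   -1    3    0    0

Candidate y = [1, 3, 2, 1, 1, 3, 1]; check y·C column-wise:
  col T0: 1·0 + 3·0 + 2·0 + 1·-2 + 1·0 + 3·2 + 1·-4 = 0
  col T1: 1·0 + 3·2 + 2·-3 + 1·0 + 1·0 + 3·0 + 1·0 = 0
  col T2: 1·-1 + 3·0 + 2·1 + 1·0 + 1·0 + 3·0 + 1·-1 = 0
  col T3: 1·0 + 3·-2 + 2·0 + 1·0 + 1·3 + 3·0 + 1·3 = 0
  col T4: 1·0 + 3·0 + 2·2 + 1·0 + 1·-4 + 3·0 + 1·0 = 0
  col T5: 1·3 + 3·2 + 2·0 + 1·0 + 1·0 + 3·-3 + 1·0 = 0

y = (P0:1, P1:3, P2:2, P3:1, P4:1, P5:3, P6:1)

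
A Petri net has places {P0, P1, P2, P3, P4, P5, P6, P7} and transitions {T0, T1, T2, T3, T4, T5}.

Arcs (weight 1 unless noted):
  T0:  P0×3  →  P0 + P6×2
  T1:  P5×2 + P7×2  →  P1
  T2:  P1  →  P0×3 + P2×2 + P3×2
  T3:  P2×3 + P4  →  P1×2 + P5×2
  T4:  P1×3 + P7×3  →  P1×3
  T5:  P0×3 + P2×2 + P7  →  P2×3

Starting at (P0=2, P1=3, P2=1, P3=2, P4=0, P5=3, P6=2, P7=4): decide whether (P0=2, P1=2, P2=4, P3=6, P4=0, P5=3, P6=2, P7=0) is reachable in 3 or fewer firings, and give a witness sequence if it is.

depth 0: 1 marking
depth 1: 4 markings reached so far
depth 2: 9 markings reached so far
depth 3: 20 markings reached so far
target is not among the 20 markings reachable within 3 steps

NO — not reachable within 3 firings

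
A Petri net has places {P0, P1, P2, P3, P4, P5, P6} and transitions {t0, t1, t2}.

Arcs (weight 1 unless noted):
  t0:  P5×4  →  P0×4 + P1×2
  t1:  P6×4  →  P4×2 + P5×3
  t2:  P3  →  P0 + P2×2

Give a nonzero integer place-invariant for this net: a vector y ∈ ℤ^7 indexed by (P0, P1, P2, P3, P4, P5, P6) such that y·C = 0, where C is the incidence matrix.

y = (P0:2, P1:-4, P2:-1, P3:0, P4:0, P5:0, P6:0)

Incidence matrix C (rows=places, cols=transitions):
       t0   t1   t2
   P0   4    0    1
   P1   2    0    0
   P2   0    0    2
   P3   0    0   -1
   P4   0    2    0
   P5  -4    3    0
   P6   0   -4    0

Candidate y = [2, -4, -1, 0, 0, 0, 0]; check y·C column-wise:
  col t0: 2·4 + -4·2 + -1·0 + 0·-4 = 0
  col t1: 2·0 + -4·0 + -1·0 + 0·2 + 0·3 + 0·-4 = 0
  col t2: 2·1 + -4·0 + -1·2 + 0·-1 = 0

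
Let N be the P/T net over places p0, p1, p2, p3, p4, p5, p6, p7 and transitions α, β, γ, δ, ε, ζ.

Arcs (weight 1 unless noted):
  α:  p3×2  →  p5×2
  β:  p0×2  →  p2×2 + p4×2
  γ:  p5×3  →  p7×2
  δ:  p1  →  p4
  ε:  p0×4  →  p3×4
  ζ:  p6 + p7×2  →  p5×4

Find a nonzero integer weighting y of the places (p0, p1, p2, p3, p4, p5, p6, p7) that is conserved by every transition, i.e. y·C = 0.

Incidence matrix C (rows=places, cols=transitions):
        α    β    γ    δ    ε    ζ
   p0   0   -2    0    0   -4    0
   p1   0    0    0   -1    0    0
   p2   0    2    0    0    0    0
   p3  -2    0    0    0    4    0
   p4   0    2    0    1    0    0
   p5   2    0   -3    0    0    4
   p6   0    0    0    0    0   -1
   p7   0    0    2    0    0   -2

Candidate y = [0, 1, -1, 0, 1, 0, 0, 0]; check y·C column-wise:
  col α: 1·0 + -1·0 + 0·-2 + 1·0 + 0·2 = 0
  col β: 0·-2 + 1·0 + -1·2 + 1·2 = 0
  col γ: 1·0 + -1·0 + 1·0 + 0·-3 + 0·2 = 0
  col δ: 1·-1 + -1·0 + 1·1 = 0
  col ε: 0·-4 + 1·0 + -1·0 + 0·4 + 1·0 = 0
  col ζ: 1·0 + -1·0 + 1·0 + 0·4 + 0·-1 + 0·-2 = 0

y = (p0:0, p1:1, p2:-1, p3:0, p4:1, p5:0, p6:0, p7:0)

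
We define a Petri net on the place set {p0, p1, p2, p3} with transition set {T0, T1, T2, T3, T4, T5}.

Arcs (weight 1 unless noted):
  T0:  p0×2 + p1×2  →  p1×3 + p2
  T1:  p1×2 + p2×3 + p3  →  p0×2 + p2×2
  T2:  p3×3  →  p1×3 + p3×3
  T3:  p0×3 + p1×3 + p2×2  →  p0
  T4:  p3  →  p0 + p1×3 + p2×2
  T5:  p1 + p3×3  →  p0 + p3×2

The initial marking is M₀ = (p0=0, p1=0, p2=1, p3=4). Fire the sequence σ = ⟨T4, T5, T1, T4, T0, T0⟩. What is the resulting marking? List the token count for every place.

step 1: fire T4:  (p0=0, p1=0, p2=1, p3=4) → (p0=1, p1=3, p2=3, p3=3)
step 2: fire T5:  (p0=1, p1=3, p2=3, p3=3) → (p0=2, p1=2, p2=3, p3=2)
step 3: fire T1:  (p0=2, p1=2, p2=3, p3=2) → (p0=4, p1=0, p2=2, p3=1)
step 4: fire T4:  (p0=4, p1=0, p2=2, p3=1) → (p0=5, p1=3, p2=4, p3=0)
step 5: fire T0:  (p0=5, p1=3, p2=4, p3=0) → (p0=3, p1=4, p2=5, p3=0)
step 6: fire T0:  (p0=3, p1=4, p2=5, p3=0) → (p0=1, p1=5, p2=6, p3=0)

(p0=1, p1=5, p2=6, p3=0)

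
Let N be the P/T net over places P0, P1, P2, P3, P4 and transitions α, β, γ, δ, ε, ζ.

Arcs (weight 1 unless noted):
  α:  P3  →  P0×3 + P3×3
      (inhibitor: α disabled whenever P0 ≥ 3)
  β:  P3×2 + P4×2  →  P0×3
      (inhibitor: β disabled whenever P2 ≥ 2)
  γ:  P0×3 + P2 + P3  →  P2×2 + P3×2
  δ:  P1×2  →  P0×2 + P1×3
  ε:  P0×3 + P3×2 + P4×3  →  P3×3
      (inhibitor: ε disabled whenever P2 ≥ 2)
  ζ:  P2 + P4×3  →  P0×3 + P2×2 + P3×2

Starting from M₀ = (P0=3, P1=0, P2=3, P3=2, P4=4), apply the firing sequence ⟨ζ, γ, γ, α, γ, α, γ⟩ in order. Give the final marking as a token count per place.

(P0=0, P1=0, P2=8, P3=12, P4=1)

step 1: fire ζ:  (P0=3, P1=0, P2=3, P3=2, P4=4) → (P0=6, P1=0, P2=4, P3=4, P4=1)
step 2: fire γ:  (P0=6, P1=0, P2=4, P3=4, P4=1) → (P0=3, P1=0, P2=5, P3=5, P4=1)
step 3: fire γ:  (P0=3, P1=0, P2=5, P3=5, P4=1) → (P0=0, P1=0, P2=6, P3=6, P4=1)
step 4: fire α:  (P0=0, P1=0, P2=6, P3=6, P4=1) → (P0=3, P1=0, P2=6, P3=8, P4=1)
step 5: fire γ:  (P0=3, P1=0, P2=6, P3=8, P4=1) → (P0=0, P1=0, P2=7, P3=9, P4=1)
step 6: fire α:  (P0=0, P1=0, P2=7, P3=9, P4=1) → (P0=3, P1=0, P2=7, P3=11, P4=1)
step 7: fire γ:  (P0=3, P1=0, P2=7, P3=11, P4=1) → (P0=0, P1=0, P2=8, P3=12, P4=1)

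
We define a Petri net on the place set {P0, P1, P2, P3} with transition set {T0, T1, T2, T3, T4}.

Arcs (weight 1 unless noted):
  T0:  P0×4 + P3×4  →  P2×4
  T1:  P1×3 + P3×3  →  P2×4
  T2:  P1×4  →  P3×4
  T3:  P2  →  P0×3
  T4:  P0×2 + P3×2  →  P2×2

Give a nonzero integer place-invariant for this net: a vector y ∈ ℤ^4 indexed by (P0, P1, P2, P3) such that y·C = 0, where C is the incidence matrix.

Incidence matrix C (rows=places, cols=transitions):
       T0   T1   T2   T3   T4
   P0  -4    0    0    3   -2
   P1   0   -3   -4    0    0
   P2   4    4    0   -1    2
   P3  -4   -3    4    0   -2

Candidate y = [1, 2, 3, 2]; check y·C column-wise:
  col T0: 1·-4 + 2·0 + 3·4 + 2·-4 = 0
  col T1: 1·0 + 2·-3 + 3·4 + 2·-3 = 0
  col T2: 1·0 + 2·-4 + 3·0 + 2·4 = 0
  col T3: 1·3 + 2·0 + 3·-1 + 2·0 = 0
  col T4: 1·-2 + 2·0 + 3·2 + 2·-2 = 0

y = (P0:1, P1:2, P2:3, P3:2)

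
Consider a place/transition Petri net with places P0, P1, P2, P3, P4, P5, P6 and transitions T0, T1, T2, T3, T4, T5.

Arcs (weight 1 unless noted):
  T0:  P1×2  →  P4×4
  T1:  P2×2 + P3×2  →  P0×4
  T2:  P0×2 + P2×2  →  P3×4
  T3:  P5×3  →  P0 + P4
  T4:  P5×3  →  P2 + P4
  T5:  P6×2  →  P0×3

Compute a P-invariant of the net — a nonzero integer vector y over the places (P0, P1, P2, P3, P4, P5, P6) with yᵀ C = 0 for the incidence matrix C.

Incidence matrix C (rows=places, cols=transitions):
       T0   T1   T2   T3   T4   T5
   P0   0    4   -2    1    0    3
   P1  -2    0    0    0    0    0
   P2   0   -2   -2    0    1    0
   P3   0   -2    4    0    0    0
   P4   4    0    0    1    1    0
   P5   0    0    0   -3   -3    0
   P6   0    0    0    0    0   -2

Candidate y = [0, 6, 0, 0, 3, 1, 0]; check y·C column-wise:
  col T0: 6·-2 + 3·4 + 1·0 = 0
  col T1: 0·4 + 6·0 + 0·-2 + 0·-2 + 3·0 + 1·0 = 0
  col T2: 0·-2 + 6·0 + 0·-2 + 0·4 + 3·0 + 1·0 = 0
  col T3: 0·1 + 6·0 + 3·1 + 1·-3 = 0
  col T4: 6·0 + 0·1 + 3·1 + 1·-3 = 0
  col T5: 0·3 + 6·0 + 3·0 + 1·0 + 0·-2 = 0

y = (P0:0, P1:6, P2:0, P3:0, P4:3, P5:1, P6:0)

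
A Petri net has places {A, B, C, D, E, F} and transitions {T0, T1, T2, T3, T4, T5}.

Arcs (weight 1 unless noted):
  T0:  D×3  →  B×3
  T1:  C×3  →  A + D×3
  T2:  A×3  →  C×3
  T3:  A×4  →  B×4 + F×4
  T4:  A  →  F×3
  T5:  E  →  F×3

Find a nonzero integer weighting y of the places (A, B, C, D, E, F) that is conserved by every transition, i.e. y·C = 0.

Incidence matrix C (rows=places, cols=transitions):
       T0   T1   T2   T3   T4   T5
    A   0    1   -3   -4   -1    0
    B   3    0    0    4    0    0
    C   0   -3    3    0    0    0
    D  -3    3    0    0    0    0
    E   0    0    0    0    0   -1
    F   0    0    0    4    3    3

Candidate y = [3, 2, 3, 2, 3, 1]; check y·C column-wise:
  col T0: 3·0 + 2·3 + 3·0 + 2·-3 + 3·0 + 1·0 = 0
  col T1: 3·1 + 2·0 + 3·-3 + 2·3 + 3·0 + 1·0 = 0
  col T2: 3·-3 + 2·0 + 3·3 + 2·0 + 3·0 + 1·0 = 0
  col T3: 3·-4 + 2·4 + 3·0 + 2·0 + 3·0 + 1·4 = 0
  col T4: 3·-1 + 2·0 + 3·0 + 2·0 + 3·0 + 1·3 = 0
  col T5: 3·0 + 2·0 + 3·0 + 2·0 + 3·-1 + 1·3 = 0

y = (A:3, B:2, C:3, D:2, E:3, F:1)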